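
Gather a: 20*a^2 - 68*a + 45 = 20*a^2 - 68*a + 45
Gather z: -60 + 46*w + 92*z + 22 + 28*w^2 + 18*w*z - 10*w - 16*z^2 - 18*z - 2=28*w^2 + 36*w - 16*z^2 + z*(18*w + 74) - 40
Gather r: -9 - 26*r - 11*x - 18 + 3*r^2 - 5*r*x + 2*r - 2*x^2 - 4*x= 3*r^2 + r*(-5*x - 24) - 2*x^2 - 15*x - 27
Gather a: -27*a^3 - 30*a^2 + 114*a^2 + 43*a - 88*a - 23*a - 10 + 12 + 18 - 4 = -27*a^3 + 84*a^2 - 68*a + 16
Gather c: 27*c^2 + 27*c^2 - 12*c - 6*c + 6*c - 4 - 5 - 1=54*c^2 - 12*c - 10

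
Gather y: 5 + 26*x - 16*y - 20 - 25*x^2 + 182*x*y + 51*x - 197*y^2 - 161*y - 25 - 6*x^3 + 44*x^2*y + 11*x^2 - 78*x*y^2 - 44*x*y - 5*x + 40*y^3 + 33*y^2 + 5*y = -6*x^3 - 14*x^2 + 72*x + 40*y^3 + y^2*(-78*x - 164) + y*(44*x^2 + 138*x - 172) - 40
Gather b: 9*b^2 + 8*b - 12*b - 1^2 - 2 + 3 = 9*b^2 - 4*b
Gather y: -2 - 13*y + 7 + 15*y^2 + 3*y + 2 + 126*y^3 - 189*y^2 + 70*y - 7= 126*y^3 - 174*y^2 + 60*y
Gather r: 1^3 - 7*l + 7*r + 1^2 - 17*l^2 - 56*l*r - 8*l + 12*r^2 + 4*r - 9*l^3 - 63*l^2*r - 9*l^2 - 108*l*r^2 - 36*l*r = -9*l^3 - 26*l^2 - 15*l + r^2*(12 - 108*l) + r*(-63*l^2 - 92*l + 11) + 2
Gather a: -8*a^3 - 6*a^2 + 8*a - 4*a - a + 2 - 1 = -8*a^3 - 6*a^2 + 3*a + 1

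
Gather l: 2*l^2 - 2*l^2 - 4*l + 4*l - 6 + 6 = 0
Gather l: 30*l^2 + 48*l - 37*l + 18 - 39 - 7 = 30*l^2 + 11*l - 28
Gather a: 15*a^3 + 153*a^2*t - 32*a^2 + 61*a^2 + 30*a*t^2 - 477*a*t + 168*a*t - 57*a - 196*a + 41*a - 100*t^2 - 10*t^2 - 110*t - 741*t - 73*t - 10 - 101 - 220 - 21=15*a^3 + a^2*(153*t + 29) + a*(30*t^2 - 309*t - 212) - 110*t^2 - 924*t - 352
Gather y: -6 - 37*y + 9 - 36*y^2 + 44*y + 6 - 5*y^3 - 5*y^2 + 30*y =-5*y^3 - 41*y^2 + 37*y + 9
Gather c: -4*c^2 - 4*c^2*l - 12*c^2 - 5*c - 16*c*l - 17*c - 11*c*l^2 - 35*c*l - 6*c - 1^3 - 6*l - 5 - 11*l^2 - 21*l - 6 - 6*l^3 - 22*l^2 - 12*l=c^2*(-4*l - 16) + c*(-11*l^2 - 51*l - 28) - 6*l^3 - 33*l^2 - 39*l - 12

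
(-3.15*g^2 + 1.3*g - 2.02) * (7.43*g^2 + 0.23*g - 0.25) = -23.4045*g^4 + 8.9345*g^3 - 13.9221*g^2 - 0.7896*g + 0.505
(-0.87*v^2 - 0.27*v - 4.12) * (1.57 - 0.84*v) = 0.7308*v^3 - 1.1391*v^2 + 3.0369*v - 6.4684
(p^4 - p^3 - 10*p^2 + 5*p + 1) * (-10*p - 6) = -10*p^5 + 4*p^4 + 106*p^3 + 10*p^2 - 40*p - 6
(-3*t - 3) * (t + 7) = -3*t^2 - 24*t - 21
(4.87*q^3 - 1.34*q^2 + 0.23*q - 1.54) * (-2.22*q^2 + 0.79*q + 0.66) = -10.8114*q^5 + 6.8221*q^4 + 1.645*q^3 + 2.7161*q^2 - 1.0648*q - 1.0164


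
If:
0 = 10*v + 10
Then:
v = -1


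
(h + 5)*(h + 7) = h^2 + 12*h + 35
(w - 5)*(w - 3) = w^2 - 8*w + 15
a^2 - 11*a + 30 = (a - 6)*(a - 5)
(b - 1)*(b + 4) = b^2 + 3*b - 4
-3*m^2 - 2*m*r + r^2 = (-3*m + r)*(m + r)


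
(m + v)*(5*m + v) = 5*m^2 + 6*m*v + v^2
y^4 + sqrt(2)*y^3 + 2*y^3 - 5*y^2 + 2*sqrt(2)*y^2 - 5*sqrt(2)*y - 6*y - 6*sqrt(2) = (y - 2)*(y + 1)*(y + 3)*(y + sqrt(2))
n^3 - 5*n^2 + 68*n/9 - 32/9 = (n - 8/3)*(n - 4/3)*(n - 1)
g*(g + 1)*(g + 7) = g^3 + 8*g^2 + 7*g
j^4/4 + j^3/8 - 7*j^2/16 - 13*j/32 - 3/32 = (j/4 + 1/4)*(j - 3/2)*(j + 1/2)^2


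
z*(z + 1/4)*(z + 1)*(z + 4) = z^4 + 21*z^3/4 + 21*z^2/4 + z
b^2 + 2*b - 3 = (b - 1)*(b + 3)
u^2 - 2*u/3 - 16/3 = (u - 8/3)*(u + 2)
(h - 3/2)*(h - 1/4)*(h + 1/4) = h^3 - 3*h^2/2 - h/16 + 3/32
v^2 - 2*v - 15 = (v - 5)*(v + 3)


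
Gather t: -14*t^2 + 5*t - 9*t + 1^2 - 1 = -14*t^2 - 4*t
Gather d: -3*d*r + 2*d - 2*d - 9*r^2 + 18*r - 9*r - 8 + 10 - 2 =-3*d*r - 9*r^2 + 9*r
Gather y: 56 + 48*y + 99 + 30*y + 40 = 78*y + 195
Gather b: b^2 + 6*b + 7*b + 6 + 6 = b^2 + 13*b + 12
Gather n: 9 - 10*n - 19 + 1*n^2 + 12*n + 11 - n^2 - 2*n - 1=0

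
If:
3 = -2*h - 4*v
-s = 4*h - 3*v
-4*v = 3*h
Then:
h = 3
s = -75/4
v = -9/4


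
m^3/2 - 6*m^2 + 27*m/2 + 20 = (m/2 + 1/2)*(m - 8)*(m - 5)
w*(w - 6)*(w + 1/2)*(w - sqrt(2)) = w^4 - 11*w^3/2 - sqrt(2)*w^3 - 3*w^2 + 11*sqrt(2)*w^2/2 + 3*sqrt(2)*w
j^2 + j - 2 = (j - 1)*(j + 2)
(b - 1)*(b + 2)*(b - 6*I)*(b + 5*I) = b^4 + b^3 - I*b^3 + 28*b^2 - I*b^2 + 30*b + 2*I*b - 60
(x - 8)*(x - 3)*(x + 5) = x^3 - 6*x^2 - 31*x + 120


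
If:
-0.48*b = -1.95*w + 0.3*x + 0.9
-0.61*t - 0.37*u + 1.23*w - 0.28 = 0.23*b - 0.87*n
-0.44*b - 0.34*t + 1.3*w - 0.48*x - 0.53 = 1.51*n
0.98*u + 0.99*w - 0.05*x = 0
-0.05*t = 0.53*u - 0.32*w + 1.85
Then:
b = 7.26316844700845 - 0.49080449451721*x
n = -0.151900623580104*x - 0.864773354839742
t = 0.0243131792588895*x + 1.48302221225587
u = 0.0176505995785339*x - 2.27234832340053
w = 0.0330327398111483*x + 2.24939531003285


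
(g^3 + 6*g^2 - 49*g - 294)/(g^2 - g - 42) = g + 7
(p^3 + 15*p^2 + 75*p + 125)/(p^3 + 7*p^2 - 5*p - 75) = (p + 5)/(p - 3)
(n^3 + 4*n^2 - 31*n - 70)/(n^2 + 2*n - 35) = n + 2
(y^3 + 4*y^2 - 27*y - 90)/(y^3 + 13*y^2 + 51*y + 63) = (y^2 + y - 30)/(y^2 + 10*y + 21)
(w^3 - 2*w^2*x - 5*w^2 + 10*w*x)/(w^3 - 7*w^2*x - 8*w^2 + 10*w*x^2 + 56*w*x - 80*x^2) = w*(5 - w)/(-w^2 + 5*w*x + 8*w - 40*x)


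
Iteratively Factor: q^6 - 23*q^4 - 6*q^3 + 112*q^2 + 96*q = (q + 4)*(q^5 - 4*q^4 - 7*q^3 + 22*q^2 + 24*q) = (q - 3)*(q + 4)*(q^4 - q^3 - 10*q^2 - 8*q) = (q - 4)*(q - 3)*(q + 4)*(q^3 + 3*q^2 + 2*q) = (q - 4)*(q - 3)*(q + 2)*(q + 4)*(q^2 + q) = (q - 4)*(q - 3)*(q + 1)*(q + 2)*(q + 4)*(q)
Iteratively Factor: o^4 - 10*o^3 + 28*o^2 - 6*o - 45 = (o - 3)*(o^3 - 7*o^2 + 7*o + 15) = (o - 3)*(o + 1)*(o^2 - 8*o + 15) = (o - 3)^2*(o + 1)*(o - 5)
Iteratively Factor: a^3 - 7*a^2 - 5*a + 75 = (a - 5)*(a^2 - 2*a - 15) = (a - 5)^2*(a + 3)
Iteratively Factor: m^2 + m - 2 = (m - 1)*(m + 2)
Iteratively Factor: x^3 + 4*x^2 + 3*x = (x + 3)*(x^2 + x) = x*(x + 3)*(x + 1)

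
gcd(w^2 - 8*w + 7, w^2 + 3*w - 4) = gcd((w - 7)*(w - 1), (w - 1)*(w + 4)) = w - 1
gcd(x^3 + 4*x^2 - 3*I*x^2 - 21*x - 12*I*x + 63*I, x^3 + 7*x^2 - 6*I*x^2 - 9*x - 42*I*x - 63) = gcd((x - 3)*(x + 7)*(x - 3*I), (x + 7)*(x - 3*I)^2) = x^2 + x*(7 - 3*I) - 21*I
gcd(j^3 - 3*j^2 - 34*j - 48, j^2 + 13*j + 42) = 1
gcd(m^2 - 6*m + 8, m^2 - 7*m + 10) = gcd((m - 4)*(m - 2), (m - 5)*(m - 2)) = m - 2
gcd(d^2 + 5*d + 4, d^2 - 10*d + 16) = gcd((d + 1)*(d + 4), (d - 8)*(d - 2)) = 1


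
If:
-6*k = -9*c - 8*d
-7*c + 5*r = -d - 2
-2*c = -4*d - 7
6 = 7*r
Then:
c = 127/182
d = -255/182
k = -23/28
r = 6/7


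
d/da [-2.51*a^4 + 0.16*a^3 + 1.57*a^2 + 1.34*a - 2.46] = -10.04*a^3 + 0.48*a^2 + 3.14*a + 1.34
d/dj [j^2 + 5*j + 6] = 2*j + 5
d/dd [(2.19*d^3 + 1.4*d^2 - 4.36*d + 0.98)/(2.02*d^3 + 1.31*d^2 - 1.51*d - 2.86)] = (-1.77635683940025e-15*d^5 + 0.0408999999999988*d^4 + 11.0006*d^3 - 21.1314*d^2 - 10.5756*d + 13.9494)/(4.0804*d^6 + 5.2924*d^5 - 4.3843*d^4 - 15.5106*d^3 - 5.2131*d^2 + 8.6372*d + 8.1796)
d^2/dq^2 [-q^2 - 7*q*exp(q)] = -7*q*exp(q) - 14*exp(q) - 2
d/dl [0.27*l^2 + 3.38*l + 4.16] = 0.54*l + 3.38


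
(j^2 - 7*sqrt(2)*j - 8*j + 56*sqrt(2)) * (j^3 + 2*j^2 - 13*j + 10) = j^5 - 7*sqrt(2)*j^4 - 6*j^4 - 29*j^3 + 42*sqrt(2)*j^3 + 114*j^2 + 203*sqrt(2)*j^2 - 798*sqrt(2)*j - 80*j + 560*sqrt(2)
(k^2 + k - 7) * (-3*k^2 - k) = -3*k^4 - 4*k^3 + 20*k^2 + 7*k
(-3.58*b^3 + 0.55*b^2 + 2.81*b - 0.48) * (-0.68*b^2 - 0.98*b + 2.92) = 2.4344*b^5 + 3.1344*b^4 - 12.9034*b^3 - 0.8214*b^2 + 8.6756*b - 1.4016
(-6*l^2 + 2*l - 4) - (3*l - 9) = -6*l^2 - l + 5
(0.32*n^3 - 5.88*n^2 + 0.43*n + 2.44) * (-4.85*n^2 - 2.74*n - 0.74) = -1.552*n^5 + 27.6412*n^4 + 13.7889*n^3 - 8.661*n^2 - 7.0038*n - 1.8056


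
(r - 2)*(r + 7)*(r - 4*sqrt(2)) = r^3 - 4*sqrt(2)*r^2 + 5*r^2 - 20*sqrt(2)*r - 14*r + 56*sqrt(2)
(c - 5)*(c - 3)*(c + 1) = c^3 - 7*c^2 + 7*c + 15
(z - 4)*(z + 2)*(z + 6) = z^3 + 4*z^2 - 20*z - 48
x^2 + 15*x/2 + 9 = (x + 3/2)*(x + 6)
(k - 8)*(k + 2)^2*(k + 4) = k^4 - 44*k^2 - 144*k - 128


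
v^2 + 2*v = v*(v + 2)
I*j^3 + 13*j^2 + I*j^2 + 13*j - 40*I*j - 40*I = (j - 8*I)*(j - 5*I)*(I*j + I)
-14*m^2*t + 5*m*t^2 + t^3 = t*(-2*m + t)*(7*m + t)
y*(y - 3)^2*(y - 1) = y^4 - 7*y^3 + 15*y^2 - 9*y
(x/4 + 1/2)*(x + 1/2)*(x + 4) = x^3/4 + 13*x^2/8 + 11*x/4 + 1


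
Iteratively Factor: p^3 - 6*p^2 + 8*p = (p - 2)*(p^2 - 4*p) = (p - 4)*(p - 2)*(p)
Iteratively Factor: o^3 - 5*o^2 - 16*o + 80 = (o - 5)*(o^2 - 16) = (o - 5)*(o - 4)*(o + 4)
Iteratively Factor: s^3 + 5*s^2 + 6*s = (s + 3)*(s^2 + 2*s) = (s + 2)*(s + 3)*(s)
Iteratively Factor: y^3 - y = (y + 1)*(y^2 - y) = (y - 1)*(y + 1)*(y)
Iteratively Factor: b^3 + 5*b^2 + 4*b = (b + 1)*(b^2 + 4*b) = (b + 1)*(b + 4)*(b)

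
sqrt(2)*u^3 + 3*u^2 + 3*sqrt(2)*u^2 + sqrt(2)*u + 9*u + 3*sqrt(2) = (u + 3)*(u + sqrt(2))*(sqrt(2)*u + 1)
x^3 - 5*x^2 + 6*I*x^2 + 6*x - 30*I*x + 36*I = (x - 3)*(x - 2)*(x + 6*I)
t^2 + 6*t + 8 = (t + 2)*(t + 4)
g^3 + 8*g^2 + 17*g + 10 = (g + 1)*(g + 2)*(g + 5)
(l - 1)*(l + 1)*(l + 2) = l^3 + 2*l^2 - l - 2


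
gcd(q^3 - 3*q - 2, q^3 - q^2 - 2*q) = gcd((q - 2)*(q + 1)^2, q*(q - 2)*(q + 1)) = q^2 - q - 2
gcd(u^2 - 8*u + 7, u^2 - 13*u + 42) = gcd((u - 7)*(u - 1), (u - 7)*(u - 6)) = u - 7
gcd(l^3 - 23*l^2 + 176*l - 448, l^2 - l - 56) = l - 8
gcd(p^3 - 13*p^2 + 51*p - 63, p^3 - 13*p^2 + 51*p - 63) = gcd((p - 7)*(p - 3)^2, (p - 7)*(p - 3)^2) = p^3 - 13*p^2 + 51*p - 63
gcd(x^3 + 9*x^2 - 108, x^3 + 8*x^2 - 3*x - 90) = x^2 + 3*x - 18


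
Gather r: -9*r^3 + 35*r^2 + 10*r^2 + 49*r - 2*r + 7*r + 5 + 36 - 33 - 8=-9*r^3 + 45*r^2 + 54*r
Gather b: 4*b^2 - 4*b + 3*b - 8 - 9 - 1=4*b^2 - b - 18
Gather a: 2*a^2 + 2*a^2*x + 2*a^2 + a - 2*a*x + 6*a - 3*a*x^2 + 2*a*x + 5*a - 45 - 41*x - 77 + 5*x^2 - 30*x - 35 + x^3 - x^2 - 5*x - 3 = a^2*(2*x + 4) + a*(12 - 3*x^2) + x^3 + 4*x^2 - 76*x - 160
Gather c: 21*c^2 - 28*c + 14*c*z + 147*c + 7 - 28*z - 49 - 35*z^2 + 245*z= 21*c^2 + c*(14*z + 119) - 35*z^2 + 217*z - 42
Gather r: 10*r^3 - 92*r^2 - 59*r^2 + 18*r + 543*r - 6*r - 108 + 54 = 10*r^3 - 151*r^2 + 555*r - 54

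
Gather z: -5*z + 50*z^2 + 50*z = 50*z^2 + 45*z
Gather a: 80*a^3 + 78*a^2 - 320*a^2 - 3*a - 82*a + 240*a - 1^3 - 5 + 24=80*a^3 - 242*a^2 + 155*a + 18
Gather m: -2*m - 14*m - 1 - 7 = -16*m - 8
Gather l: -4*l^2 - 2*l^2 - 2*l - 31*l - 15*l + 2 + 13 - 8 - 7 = -6*l^2 - 48*l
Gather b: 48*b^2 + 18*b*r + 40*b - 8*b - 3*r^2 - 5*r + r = 48*b^2 + b*(18*r + 32) - 3*r^2 - 4*r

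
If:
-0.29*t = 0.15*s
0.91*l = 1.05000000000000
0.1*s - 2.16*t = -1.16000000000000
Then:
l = 1.15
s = -0.95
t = 0.49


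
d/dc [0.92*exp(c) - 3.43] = 0.92*exp(c)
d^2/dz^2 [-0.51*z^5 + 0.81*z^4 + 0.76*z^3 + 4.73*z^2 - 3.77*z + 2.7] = -10.2*z^3 + 9.72*z^2 + 4.56*z + 9.46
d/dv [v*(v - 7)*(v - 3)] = 3*v^2 - 20*v + 21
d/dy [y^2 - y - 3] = 2*y - 1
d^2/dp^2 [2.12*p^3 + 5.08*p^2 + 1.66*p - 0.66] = 12.72*p + 10.16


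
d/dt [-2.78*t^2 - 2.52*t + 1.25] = -5.56*t - 2.52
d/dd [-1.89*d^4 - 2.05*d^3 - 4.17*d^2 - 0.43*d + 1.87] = -7.56*d^3 - 6.15*d^2 - 8.34*d - 0.43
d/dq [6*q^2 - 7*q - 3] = 12*q - 7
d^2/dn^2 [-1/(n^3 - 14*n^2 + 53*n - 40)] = 2*((3*n - 14)*(n^3 - 14*n^2 + 53*n - 40) - (3*n^2 - 28*n + 53)^2)/(n^3 - 14*n^2 + 53*n - 40)^3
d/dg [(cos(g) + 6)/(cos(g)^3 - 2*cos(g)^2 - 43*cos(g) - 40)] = (-45*cos(g)/2 + 8*cos(2*g) + cos(3*g)/2 - 210)*sin(g)/((cos(g) - 8)^2*(cos(g) + 1)^2*(cos(g) + 5)^2)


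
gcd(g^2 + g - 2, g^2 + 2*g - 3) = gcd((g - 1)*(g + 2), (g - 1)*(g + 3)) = g - 1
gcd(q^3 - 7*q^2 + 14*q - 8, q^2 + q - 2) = q - 1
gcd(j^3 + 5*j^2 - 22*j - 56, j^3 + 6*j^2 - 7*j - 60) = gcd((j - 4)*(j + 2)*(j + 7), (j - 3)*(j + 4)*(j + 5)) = 1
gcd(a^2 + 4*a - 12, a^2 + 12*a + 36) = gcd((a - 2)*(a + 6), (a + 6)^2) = a + 6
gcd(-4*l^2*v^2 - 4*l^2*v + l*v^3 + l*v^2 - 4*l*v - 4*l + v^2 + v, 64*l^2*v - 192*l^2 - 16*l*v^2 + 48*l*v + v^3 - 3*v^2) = 1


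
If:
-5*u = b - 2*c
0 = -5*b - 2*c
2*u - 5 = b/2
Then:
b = -50/29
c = 125/29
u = 60/29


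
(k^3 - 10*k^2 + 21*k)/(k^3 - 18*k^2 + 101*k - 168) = k/(k - 8)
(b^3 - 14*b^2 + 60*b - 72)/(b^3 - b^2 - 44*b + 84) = (b - 6)/(b + 7)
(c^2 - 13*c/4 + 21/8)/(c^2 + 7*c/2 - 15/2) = (c - 7/4)/(c + 5)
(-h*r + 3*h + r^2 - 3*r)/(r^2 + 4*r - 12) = (-h*r + 3*h + r^2 - 3*r)/(r^2 + 4*r - 12)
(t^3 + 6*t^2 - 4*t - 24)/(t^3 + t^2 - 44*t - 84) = (t - 2)/(t - 7)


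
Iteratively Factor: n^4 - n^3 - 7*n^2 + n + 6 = (n - 3)*(n^3 + 2*n^2 - n - 2) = (n - 3)*(n - 1)*(n^2 + 3*n + 2) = (n - 3)*(n - 1)*(n + 2)*(n + 1)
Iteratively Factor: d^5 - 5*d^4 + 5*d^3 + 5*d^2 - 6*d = (d - 2)*(d^4 - 3*d^3 - d^2 + 3*d) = d*(d - 2)*(d^3 - 3*d^2 - d + 3) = d*(d - 3)*(d - 2)*(d^2 - 1) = d*(d - 3)*(d - 2)*(d - 1)*(d + 1)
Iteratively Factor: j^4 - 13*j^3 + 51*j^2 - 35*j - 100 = (j - 5)*(j^3 - 8*j^2 + 11*j + 20) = (j - 5)*(j - 4)*(j^2 - 4*j - 5) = (j - 5)*(j - 4)*(j + 1)*(j - 5)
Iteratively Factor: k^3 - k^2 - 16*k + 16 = (k + 4)*(k^2 - 5*k + 4) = (k - 1)*(k + 4)*(k - 4)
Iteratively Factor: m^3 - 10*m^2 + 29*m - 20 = (m - 5)*(m^2 - 5*m + 4) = (m - 5)*(m - 1)*(m - 4)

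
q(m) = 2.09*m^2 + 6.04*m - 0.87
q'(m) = 4.18*m + 6.04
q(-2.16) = -4.17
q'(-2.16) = -2.99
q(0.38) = 1.73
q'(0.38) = 7.63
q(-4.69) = 16.77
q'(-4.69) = -13.56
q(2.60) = 28.96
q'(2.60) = 16.91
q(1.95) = 18.86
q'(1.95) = 14.19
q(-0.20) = -1.99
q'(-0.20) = 5.20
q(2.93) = 34.77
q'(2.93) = 18.29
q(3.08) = 37.56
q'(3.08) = 18.91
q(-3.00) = -0.18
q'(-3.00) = -6.50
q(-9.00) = 114.06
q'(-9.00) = -31.58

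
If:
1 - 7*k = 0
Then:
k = 1/7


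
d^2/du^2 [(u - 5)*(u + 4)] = 2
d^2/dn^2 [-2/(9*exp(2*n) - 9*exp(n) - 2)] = 18*(18*(2*exp(n) - 1)^2*exp(n) + (4*exp(n) - 1)*(-9*exp(2*n) + 9*exp(n) + 2))*exp(n)/(-9*exp(2*n) + 9*exp(n) + 2)^3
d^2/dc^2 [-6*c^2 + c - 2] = -12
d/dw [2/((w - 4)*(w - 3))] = 2*(7 - 2*w)/(w^4 - 14*w^3 + 73*w^2 - 168*w + 144)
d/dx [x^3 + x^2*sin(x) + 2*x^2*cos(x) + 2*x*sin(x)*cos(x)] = -2*x^2*sin(x) + x^2*cos(x) + 3*x^2 + 2*x*sin(x) + 4*x*cos(x) + 2*x*cos(2*x) + sin(2*x)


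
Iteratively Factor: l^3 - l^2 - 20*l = (l - 5)*(l^2 + 4*l) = l*(l - 5)*(l + 4)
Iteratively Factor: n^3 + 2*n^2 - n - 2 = (n + 2)*(n^2 - 1) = (n - 1)*(n + 2)*(n + 1)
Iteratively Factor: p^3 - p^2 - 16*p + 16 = (p - 4)*(p^2 + 3*p - 4) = (p - 4)*(p - 1)*(p + 4)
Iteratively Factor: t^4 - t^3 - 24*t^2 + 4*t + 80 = (t - 2)*(t^3 + t^2 - 22*t - 40) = (t - 2)*(t + 4)*(t^2 - 3*t - 10) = (t - 5)*(t - 2)*(t + 4)*(t + 2)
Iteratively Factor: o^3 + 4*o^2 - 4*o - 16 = (o + 4)*(o^2 - 4) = (o + 2)*(o + 4)*(o - 2)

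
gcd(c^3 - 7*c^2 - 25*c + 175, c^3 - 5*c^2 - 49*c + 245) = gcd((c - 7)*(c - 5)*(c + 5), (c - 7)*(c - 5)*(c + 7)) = c^2 - 12*c + 35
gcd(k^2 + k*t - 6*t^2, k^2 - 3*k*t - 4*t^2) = 1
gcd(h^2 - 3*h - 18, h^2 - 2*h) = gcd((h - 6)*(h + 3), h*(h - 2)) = 1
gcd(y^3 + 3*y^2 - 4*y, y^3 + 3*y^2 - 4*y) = y^3 + 3*y^2 - 4*y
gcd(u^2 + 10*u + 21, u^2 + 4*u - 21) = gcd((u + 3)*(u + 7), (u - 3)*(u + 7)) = u + 7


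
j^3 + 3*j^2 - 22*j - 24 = (j - 4)*(j + 1)*(j + 6)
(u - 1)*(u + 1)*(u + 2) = u^3 + 2*u^2 - u - 2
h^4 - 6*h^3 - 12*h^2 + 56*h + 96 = (h - 6)*(h - 4)*(h + 2)^2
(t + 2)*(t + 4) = t^2 + 6*t + 8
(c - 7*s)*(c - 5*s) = c^2 - 12*c*s + 35*s^2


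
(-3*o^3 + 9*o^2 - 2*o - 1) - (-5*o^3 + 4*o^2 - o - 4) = 2*o^3 + 5*o^2 - o + 3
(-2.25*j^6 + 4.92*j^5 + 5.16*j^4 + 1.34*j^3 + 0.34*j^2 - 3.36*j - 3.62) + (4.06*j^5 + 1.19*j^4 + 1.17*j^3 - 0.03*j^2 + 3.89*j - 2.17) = -2.25*j^6 + 8.98*j^5 + 6.35*j^4 + 2.51*j^3 + 0.31*j^2 + 0.53*j - 5.79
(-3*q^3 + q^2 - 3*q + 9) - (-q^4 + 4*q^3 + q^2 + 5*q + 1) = q^4 - 7*q^3 - 8*q + 8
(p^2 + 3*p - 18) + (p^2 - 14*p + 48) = 2*p^2 - 11*p + 30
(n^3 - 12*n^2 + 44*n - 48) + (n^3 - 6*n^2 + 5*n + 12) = 2*n^3 - 18*n^2 + 49*n - 36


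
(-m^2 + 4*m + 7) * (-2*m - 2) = 2*m^3 - 6*m^2 - 22*m - 14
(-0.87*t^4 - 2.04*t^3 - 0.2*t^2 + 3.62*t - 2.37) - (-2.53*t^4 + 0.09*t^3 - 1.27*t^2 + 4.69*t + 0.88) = 1.66*t^4 - 2.13*t^3 + 1.07*t^2 - 1.07*t - 3.25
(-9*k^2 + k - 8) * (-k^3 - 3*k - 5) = 9*k^5 - k^4 + 35*k^3 + 42*k^2 + 19*k + 40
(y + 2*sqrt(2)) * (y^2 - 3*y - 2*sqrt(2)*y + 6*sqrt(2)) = y^3 - 3*y^2 - 8*y + 24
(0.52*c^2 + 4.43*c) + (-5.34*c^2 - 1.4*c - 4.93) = -4.82*c^2 + 3.03*c - 4.93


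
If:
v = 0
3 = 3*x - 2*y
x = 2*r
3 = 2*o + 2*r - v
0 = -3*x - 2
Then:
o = 11/6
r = -1/3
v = 0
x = -2/3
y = -5/2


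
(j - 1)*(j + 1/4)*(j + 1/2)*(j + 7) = j^4 + 27*j^3/4 - 19*j^2/8 - 9*j/2 - 7/8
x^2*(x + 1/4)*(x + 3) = x^4 + 13*x^3/4 + 3*x^2/4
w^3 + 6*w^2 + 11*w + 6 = (w + 1)*(w + 2)*(w + 3)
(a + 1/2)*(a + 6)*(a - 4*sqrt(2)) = a^3 - 4*sqrt(2)*a^2 + 13*a^2/2 - 26*sqrt(2)*a + 3*a - 12*sqrt(2)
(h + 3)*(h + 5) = h^2 + 8*h + 15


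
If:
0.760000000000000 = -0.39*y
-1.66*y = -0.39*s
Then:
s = -8.29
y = -1.95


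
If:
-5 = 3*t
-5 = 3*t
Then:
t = -5/3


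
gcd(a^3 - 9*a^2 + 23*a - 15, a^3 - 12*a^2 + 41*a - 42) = a - 3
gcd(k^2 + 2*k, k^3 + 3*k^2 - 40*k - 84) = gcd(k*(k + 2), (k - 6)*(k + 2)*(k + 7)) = k + 2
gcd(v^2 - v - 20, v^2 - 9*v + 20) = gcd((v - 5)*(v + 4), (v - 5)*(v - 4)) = v - 5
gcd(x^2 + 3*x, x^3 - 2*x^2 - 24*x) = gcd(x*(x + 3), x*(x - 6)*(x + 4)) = x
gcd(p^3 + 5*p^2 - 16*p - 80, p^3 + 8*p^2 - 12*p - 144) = p - 4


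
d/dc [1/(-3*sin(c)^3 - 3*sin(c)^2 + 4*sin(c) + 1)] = (9*sin(c)^2 + 6*sin(c) - 4)*cos(c)/(3*sin(c)^3 + 3*sin(c)^2 - 4*sin(c) - 1)^2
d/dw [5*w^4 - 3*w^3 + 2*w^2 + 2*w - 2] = 20*w^3 - 9*w^2 + 4*w + 2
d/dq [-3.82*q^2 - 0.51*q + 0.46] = -7.64*q - 0.51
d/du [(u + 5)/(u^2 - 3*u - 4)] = (-u^2 - 10*u + 11)/(u^4 - 6*u^3 + u^2 + 24*u + 16)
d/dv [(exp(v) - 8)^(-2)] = -2*exp(v)/(exp(v) - 8)^3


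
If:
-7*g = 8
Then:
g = -8/7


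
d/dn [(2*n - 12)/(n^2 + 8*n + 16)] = 2*(16 - n)/(n^3 + 12*n^2 + 48*n + 64)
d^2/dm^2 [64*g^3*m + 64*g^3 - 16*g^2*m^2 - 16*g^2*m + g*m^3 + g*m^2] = 2*g*(-16*g + 3*m + 1)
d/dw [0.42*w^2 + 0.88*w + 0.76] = 0.84*w + 0.88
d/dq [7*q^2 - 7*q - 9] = 14*q - 7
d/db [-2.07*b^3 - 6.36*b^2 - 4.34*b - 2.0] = -6.21*b^2 - 12.72*b - 4.34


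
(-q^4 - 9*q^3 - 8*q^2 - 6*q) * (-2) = 2*q^4 + 18*q^3 + 16*q^2 + 12*q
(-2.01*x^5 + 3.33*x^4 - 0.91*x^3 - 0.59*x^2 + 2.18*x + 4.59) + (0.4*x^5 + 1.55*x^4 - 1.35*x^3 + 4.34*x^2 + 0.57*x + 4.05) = -1.61*x^5 + 4.88*x^4 - 2.26*x^3 + 3.75*x^2 + 2.75*x + 8.64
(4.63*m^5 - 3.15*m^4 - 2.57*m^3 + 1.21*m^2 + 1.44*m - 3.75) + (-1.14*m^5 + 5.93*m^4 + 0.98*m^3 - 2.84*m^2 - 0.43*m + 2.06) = 3.49*m^5 + 2.78*m^4 - 1.59*m^3 - 1.63*m^2 + 1.01*m - 1.69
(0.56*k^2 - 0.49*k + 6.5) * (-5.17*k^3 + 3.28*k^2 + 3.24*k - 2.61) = -2.8952*k^5 + 4.3701*k^4 - 33.3978*k^3 + 18.2708*k^2 + 22.3389*k - 16.965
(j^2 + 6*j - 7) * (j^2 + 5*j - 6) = j^4 + 11*j^3 + 17*j^2 - 71*j + 42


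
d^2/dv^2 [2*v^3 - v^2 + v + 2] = 12*v - 2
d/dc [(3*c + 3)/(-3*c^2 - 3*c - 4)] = 3*(3*c^2 + 6*c - 1)/(9*c^4 + 18*c^3 + 33*c^2 + 24*c + 16)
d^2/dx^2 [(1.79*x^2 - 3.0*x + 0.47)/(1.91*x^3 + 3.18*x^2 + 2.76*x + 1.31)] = (13.060198*x^6 - 65.6658*x^5 - 145.3701*x^4 - 77.493394*x^3 + 88.717788*x^2 + 92.679054*x + 31.08193)/(6.967871*x^9 + 34.802874*x^8 + 88.15032*x^7 + 147.076593*x^6 + 175.119588*x^5 + 153.848412*x^4 + 99.843477*x^3 + 46.308762*x^2 + 14.209308*x + 2.248091)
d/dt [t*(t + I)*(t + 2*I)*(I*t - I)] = 4*I*t^3 + t^2*(-9 - 3*I) + t*(6 - 4*I) + 2*I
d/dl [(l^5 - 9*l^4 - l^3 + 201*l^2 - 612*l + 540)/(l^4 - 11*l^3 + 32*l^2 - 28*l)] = (l^6 - 18*l^5 + 120*l^4 - 538*l^3 + 2139*l^2 - 4860*l + 3780)/(l^2*(l^4 - 18*l^3 + 109*l^2 - 252*l + 196))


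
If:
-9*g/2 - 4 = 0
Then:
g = -8/9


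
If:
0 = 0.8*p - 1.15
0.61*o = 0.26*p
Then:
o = 0.61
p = 1.44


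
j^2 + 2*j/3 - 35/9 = (j - 5/3)*(j + 7/3)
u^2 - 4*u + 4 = (u - 2)^2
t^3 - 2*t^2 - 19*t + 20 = (t - 5)*(t - 1)*(t + 4)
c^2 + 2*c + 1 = (c + 1)^2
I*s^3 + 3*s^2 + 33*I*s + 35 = (s - 7*I)*(s + 5*I)*(I*s + 1)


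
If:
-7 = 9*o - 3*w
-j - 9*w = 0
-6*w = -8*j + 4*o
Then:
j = -6/17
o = -13/17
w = 2/51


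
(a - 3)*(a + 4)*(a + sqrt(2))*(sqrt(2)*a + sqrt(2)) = sqrt(2)*a^4 + 2*a^3 + 2*sqrt(2)*a^3 - 11*sqrt(2)*a^2 + 4*a^2 - 22*a - 12*sqrt(2)*a - 24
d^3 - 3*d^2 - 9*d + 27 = (d - 3)^2*(d + 3)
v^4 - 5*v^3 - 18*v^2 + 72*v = v*(v - 6)*(v - 3)*(v + 4)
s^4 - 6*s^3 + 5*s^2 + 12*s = s*(s - 4)*(s - 3)*(s + 1)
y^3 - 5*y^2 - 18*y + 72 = (y - 6)*(y - 3)*(y + 4)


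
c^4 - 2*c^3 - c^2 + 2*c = c*(c - 2)*(c - 1)*(c + 1)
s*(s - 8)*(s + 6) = s^3 - 2*s^2 - 48*s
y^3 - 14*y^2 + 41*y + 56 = (y - 8)*(y - 7)*(y + 1)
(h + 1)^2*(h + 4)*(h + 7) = h^4 + 13*h^3 + 51*h^2 + 67*h + 28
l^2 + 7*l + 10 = (l + 2)*(l + 5)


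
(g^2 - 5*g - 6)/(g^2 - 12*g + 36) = (g + 1)/(g - 6)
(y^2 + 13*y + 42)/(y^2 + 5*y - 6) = (y + 7)/(y - 1)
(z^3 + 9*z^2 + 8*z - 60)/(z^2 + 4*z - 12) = z + 5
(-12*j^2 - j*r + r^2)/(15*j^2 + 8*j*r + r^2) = (-4*j + r)/(5*j + r)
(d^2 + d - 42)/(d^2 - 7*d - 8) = (-d^2 - d + 42)/(-d^2 + 7*d + 8)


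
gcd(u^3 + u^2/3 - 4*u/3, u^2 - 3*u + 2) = u - 1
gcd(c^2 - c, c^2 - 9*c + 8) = c - 1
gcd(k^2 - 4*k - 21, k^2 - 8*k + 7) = k - 7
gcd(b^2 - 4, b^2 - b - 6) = b + 2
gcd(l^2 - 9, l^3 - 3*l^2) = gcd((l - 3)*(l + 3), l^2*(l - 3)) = l - 3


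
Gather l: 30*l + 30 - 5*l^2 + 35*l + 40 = -5*l^2 + 65*l + 70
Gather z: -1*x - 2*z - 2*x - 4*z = -3*x - 6*z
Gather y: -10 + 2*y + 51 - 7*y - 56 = -5*y - 15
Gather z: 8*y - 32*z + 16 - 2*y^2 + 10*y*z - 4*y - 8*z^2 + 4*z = -2*y^2 + 4*y - 8*z^2 + z*(10*y - 28) + 16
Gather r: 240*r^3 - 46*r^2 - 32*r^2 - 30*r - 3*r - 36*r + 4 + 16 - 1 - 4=240*r^3 - 78*r^2 - 69*r + 15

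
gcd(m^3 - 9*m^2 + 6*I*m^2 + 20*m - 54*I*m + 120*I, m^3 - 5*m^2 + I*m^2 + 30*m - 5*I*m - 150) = m^2 + m*(-5 + 6*I) - 30*I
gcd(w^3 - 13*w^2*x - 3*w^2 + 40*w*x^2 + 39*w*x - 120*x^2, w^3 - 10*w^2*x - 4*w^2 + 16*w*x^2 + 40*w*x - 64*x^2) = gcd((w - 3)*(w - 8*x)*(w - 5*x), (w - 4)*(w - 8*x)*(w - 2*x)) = -w + 8*x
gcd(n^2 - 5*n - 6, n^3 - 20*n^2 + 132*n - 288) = n - 6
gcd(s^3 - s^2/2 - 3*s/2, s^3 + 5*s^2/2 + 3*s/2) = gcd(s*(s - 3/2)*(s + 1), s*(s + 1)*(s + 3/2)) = s^2 + s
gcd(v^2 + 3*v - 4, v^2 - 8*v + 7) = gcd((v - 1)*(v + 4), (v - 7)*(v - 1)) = v - 1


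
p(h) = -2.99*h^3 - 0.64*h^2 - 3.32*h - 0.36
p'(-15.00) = -2002.37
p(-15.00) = 9996.69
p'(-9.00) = -718.37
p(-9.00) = 2157.39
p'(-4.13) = -151.03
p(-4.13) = 213.07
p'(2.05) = -43.64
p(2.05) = -35.61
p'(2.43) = -59.40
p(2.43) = -55.11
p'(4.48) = -189.09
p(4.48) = -296.93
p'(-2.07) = -39.11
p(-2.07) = 30.29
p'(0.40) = -5.27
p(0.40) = -1.98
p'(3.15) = -96.36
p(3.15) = -110.62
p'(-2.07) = -39.11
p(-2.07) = 30.29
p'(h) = -8.97*h^2 - 1.28*h - 3.32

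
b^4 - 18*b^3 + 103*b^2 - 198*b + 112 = (b - 8)*(b - 7)*(b - 2)*(b - 1)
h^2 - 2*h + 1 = (h - 1)^2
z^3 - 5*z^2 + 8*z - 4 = (z - 2)^2*(z - 1)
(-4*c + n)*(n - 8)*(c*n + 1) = -4*c^2*n^2 + 32*c^2*n + c*n^3 - 8*c*n^2 - 4*c*n + 32*c + n^2 - 8*n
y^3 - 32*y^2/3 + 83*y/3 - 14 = (y - 7)*(y - 3)*(y - 2/3)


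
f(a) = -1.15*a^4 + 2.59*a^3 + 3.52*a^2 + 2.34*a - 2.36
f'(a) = -4.6*a^3 + 7.77*a^2 + 7.04*a + 2.34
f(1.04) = 5.45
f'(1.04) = 12.89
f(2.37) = 21.15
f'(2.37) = 1.43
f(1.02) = 5.19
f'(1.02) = 12.72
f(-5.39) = -1288.91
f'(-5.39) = 910.45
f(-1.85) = -24.51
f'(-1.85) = 45.03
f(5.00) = -297.66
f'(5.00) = -343.21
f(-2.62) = -85.10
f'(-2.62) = 119.96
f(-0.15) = -2.64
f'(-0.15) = 1.47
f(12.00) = -18838.28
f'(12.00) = -6743.10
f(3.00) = 13.12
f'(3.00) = -30.81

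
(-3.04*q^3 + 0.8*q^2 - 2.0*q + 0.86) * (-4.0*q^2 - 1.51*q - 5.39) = 12.16*q^5 + 1.3904*q^4 + 23.1776*q^3 - 4.732*q^2 + 9.4814*q - 4.6354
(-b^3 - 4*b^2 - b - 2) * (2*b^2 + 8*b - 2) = -2*b^5 - 16*b^4 - 32*b^3 - 4*b^2 - 14*b + 4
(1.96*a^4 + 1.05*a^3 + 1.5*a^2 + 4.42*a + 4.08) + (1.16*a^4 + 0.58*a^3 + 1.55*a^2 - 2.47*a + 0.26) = 3.12*a^4 + 1.63*a^3 + 3.05*a^2 + 1.95*a + 4.34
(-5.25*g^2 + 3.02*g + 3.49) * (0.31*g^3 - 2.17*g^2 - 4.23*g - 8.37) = -1.6275*g^5 + 12.3287*g^4 + 16.736*g^3 + 23.5946*g^2 - 40.0401*g - 29.2113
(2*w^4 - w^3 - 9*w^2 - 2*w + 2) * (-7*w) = -14*w^5 + 7*w^4 + 63*w^3 + 14*w^2 - 14*w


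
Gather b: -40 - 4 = -44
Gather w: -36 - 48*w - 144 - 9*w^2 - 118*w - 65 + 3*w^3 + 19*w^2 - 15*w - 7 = 3*w^3 + 10*w^2 - 181*w - 252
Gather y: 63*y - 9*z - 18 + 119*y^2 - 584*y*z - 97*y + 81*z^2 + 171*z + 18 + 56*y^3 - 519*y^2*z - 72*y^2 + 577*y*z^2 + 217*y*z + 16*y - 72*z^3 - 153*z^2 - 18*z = 56*y^3 + y^2*(47 - 519*z) + y*(577*z^2 - 367*z - 18) - 72*z^3 - 72*z^2 + 144*z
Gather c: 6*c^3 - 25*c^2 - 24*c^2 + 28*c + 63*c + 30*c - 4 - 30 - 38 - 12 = 6*c^3 - 49*c^2 + 121*c - 84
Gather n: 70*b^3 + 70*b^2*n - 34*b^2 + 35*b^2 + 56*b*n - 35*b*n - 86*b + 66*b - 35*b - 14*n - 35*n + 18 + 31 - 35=70*b^3 + b^2 - 55*b + n*(70*b^2 + 21*b - 49) + 14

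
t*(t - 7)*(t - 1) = t^3 - 8*t^2 + 7*t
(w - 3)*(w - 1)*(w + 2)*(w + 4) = w^4 + 2*w^3 - 13*w^2 - 14*w + 24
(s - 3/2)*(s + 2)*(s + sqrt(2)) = s^3 + s^2/2 + sqrt(2)*s^2 - 3*s + sqrt(2)*s/2 - 3*sqrt(2)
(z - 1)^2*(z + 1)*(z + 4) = z^4 + 3*z^3 - 5*z^2 - 3*z + 4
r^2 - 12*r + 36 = (r - 6)^2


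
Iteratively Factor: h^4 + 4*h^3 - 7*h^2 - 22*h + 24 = (h + 4)*(h^3 - 7*h + 6) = (h - 2)*(h + 4)*(h^2 + 2*h - 3) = (h - 2)*(h + 3)*(h + 4)*(h - 1)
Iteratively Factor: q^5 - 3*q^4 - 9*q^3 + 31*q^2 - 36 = (q - 2)*(q^4 - q^3 - 11*q^2 + 9*q + 18) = (q - 3)*(q - 2)*(q^3 + 2*q^2 - 5*q - 6) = (q - 3)*(q - 2)*(q + 1)*(q^2 + q - 6) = (q - 3)*(q - 2)^2*(q + 1)*(q + 3)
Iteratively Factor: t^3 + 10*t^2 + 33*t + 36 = (t + 4)*(t^2 + 6*t + 9) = (t + 3)*(t + 4)*(t + 3)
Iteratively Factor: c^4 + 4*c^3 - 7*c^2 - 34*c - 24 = (c - 3)*(c^3 + 7*c^2 + 14*c + 8) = (c - 3)*(c + 4)*(c^2 + 3*c + 2) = (c - 3)*(c + 2)*(c + 4)*(c + 1)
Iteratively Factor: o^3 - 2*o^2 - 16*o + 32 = (o - 2)*(o^2 - 16) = (o - 4)*(o - 2)*(o + 4)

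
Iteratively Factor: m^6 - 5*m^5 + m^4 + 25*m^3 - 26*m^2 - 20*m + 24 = (m - 1)*(m^5 - 4*m^4 - 3*m^3 + 22*m^2 - 4*m - 24) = (m - 3)*(m - 1)*(m^4 - m^3 - 6*m^2 + 4*m + 8) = (m - 3)*(m - 2)*(m - 1)*(m^3 + m^2 - 4*m - 4) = (m - 3)*(m - 2)*(m - 1)*(m + 2)*(m^2 - m - 2) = (m - 3)*(m - 2)*(m - 1)*(m + 1)*(m + 2)*(m - 2)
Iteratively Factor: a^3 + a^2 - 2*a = (a)*(a^2 + a - 2) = a*(a - 1)*(a + 2)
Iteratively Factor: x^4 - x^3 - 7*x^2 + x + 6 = (x - 1)*(x^3 - 7*x - 6) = (x - 1)*(x + 2)*(x^2 - 2*x - 3) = (x - 3)*(x - 1)*(x + 2)*(x + 1)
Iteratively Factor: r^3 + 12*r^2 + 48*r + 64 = (r + 4)*(r^2 + 8*r + 16) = (r + 4)^2*(r + 4)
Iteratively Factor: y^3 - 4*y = (y)*(y^2 - 4) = y*(y - 2)*(y + 2)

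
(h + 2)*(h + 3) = h^2 + 5*h + 6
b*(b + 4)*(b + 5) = b^3 + 9*b^2 + 20*b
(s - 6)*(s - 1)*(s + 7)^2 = s^4 + 7*s^3 - 43*s^2 - 259*s + 294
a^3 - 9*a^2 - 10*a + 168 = (a - 7)*(a - 6)*(a + 4)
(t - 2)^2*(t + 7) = t^3 + 3*t^2 - 24*t + 28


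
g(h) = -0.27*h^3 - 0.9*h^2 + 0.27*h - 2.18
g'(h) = -0.81*h^2 - 1.8*h + 0.27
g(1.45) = -4.50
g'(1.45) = -4.04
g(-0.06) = -2.20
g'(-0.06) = 0.38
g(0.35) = -2.21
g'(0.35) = -0.46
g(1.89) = -6.71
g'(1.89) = -6.03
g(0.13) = -2.16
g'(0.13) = 0.02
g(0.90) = -2.86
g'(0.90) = -2.01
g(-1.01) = -3.09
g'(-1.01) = 1.26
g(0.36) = -2.21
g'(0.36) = -0.48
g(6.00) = -91.28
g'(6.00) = -39.69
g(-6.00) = 22.12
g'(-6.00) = -18.09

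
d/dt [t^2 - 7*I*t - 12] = 2*t - 7*I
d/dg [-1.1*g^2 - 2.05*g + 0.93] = -2.2*g - 2.05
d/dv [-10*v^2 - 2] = -20*v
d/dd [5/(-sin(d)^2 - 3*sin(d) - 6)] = 5*(2*sin(d) + 3)*cos(d)/(sin(d)^2 + 3*sin(d) + 6)^2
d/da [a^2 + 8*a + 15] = 2*a + 8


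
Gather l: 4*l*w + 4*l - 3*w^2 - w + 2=l*(4*w + 4) - 3*w^2 - w + 2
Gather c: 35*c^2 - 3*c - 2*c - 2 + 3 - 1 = 35*c^2 - 5*c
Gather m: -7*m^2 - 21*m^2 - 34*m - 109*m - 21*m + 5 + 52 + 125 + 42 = -28*m^2 - 164*m + 224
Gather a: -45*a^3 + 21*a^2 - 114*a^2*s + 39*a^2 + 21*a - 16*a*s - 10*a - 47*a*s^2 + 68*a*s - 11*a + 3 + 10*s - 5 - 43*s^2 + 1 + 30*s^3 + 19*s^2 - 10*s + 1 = -45*a^3 + a^2*(60 - 114*s) + a*(-47*s^2 + 52*s) + 30*s^3 - 24*s^2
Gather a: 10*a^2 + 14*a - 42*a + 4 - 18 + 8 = 10*a^2 - 28*a - 6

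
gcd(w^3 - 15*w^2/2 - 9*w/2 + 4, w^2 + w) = w + 1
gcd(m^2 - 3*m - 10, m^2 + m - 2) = m + 2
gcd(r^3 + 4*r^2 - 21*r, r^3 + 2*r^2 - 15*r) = r^2 - 3*r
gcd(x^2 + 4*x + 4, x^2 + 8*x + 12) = x + 2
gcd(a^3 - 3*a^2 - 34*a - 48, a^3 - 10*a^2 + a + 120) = a^2 - 5*a - 24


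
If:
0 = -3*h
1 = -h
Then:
No Solution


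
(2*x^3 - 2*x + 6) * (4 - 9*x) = -18*x^4 + 8*x^3 + 18*x^2 - 62*x + 24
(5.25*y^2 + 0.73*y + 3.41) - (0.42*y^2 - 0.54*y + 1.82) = 4.83*y^2 + 1.27*y + 1.59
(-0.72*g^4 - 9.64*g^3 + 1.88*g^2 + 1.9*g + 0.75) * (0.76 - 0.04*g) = 0.0288*g^5 - 0.1616*g^4 - 7.4016*g^3 + 1.3528*g^2 + 1.414*g + 0.57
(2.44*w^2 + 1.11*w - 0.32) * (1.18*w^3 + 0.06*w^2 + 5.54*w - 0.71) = 2.8792*w^5 + 1.4562*w^4 + 13.2066*w^3 + 4.3978*w^2 - 2.5609*w + 0.2272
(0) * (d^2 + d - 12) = 0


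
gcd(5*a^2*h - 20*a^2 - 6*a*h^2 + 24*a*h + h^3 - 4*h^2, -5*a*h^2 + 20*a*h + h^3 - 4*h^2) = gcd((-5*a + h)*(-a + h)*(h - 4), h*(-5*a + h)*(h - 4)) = 5*a*h - 20*a - h^2 + 4*h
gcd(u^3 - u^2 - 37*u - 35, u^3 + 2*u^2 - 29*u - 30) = u + 1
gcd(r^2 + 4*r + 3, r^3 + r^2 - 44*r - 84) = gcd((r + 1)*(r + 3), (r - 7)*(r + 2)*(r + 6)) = 1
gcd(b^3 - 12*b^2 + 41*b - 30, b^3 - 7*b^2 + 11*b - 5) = b^2 - 6*b + 5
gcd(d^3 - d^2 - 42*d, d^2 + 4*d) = d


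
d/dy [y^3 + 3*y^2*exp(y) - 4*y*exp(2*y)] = 3*y^2*exp(y) + 3*y^2 - 8*y*exp(2*y) + 6*y*exp(y) - 4*exp(2*y)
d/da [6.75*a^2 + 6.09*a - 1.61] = 13.5*a + 6.09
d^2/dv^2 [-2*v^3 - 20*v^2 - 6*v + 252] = -12*v - 40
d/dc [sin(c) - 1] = cos(c)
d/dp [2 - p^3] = -3*p^2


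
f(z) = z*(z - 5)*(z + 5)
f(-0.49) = 12.13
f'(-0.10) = -24.97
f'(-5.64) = 70.43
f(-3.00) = 48.00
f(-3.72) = 41.52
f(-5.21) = -11.17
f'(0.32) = -24.69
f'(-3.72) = 16.52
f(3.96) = -36.90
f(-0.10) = 2.50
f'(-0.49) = -24.28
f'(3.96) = 22.04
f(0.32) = -7.97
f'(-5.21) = 56.43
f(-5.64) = -38.41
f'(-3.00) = 2.00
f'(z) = z*(z - 5) + z*(z + 5) + (z - 5)*(z + 5) = 3*z^2 - 25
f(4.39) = -25.15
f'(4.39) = 32.82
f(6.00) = 66.00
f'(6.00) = 83.00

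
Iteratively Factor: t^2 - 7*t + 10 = (t - 5)*(t - 2)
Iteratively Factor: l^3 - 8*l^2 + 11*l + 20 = (l - 4)*(l^2 - 4*l - 5) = (l - 4)*(l + 1)*(l - 5)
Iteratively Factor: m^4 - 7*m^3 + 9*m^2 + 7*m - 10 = (m - 5)*(m^3 - 2*m^2 - m + 2) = (m - 5)*(m - 1)*(m^2 - m - 2) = (m - 5)*(m - 1)*(m + 1)*(m - 2)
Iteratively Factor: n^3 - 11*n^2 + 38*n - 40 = (n - 5)*(n^2 - 6*n + 8) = (n - 5)*(n - 4)*(n - 2)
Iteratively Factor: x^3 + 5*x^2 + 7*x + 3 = (x + 1)*(x^2 + 4*x + 3) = (x + 1)*(x + 3)*(x + 1)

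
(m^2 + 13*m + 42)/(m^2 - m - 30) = (m^2 + 13*m + 42)/(m^2 - m - 30)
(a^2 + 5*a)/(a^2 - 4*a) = (a + 5)/(a - 4)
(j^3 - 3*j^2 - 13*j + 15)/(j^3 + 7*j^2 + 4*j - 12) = (j^2 - 2*j - 15)/(j^2 + 8*j + 12)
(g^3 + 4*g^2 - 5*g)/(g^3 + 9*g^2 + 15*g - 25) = g/(g + 5)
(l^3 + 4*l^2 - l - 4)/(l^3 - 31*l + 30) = (l^2 + 5*l + 4)/(l^2 + l - 30)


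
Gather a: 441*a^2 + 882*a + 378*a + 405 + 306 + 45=441*a^2 + 1260*a + 756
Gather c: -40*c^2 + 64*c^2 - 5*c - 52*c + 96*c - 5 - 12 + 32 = 24*c^2 + 39*c + 15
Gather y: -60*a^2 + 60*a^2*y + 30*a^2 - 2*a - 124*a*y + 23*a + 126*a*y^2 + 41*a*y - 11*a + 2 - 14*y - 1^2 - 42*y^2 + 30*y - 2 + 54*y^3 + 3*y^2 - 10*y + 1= -30*a^2 + 10*a + 54*y^3 + y^2*(126*a - 39) + y*(60*a^2 - 83*a + 6)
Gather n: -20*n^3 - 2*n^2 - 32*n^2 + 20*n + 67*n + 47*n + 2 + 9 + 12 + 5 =-20*n^3 - 34*n^2 + 134*n + 28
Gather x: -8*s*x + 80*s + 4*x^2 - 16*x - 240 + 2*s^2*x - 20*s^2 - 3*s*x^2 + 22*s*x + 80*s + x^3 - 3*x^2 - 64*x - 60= -20*s^2 + 160*s + x^3 + x^2*(1 - 3*s) + x*(2*s^2 + 14*s - 80) - 300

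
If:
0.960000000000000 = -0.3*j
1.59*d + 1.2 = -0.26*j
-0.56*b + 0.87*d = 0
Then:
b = -0.36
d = -0.23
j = -3.20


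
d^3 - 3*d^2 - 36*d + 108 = (d - 6)*(d - 3)*(d + 6)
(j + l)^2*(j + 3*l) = j^3 + 5*j^2*l + 7*j*l^2 + 3*l^3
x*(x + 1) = x^2 + x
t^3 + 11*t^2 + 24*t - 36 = (t - 1)*(t + 6)^2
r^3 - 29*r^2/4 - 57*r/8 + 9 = (r - 8)*(r - 3/4)*(r + 3/2)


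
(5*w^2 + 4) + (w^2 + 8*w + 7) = 6*w^2 + 8*w + 11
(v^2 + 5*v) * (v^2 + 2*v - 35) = v^4 + 7*v^3 - 25*v^2 - 175*v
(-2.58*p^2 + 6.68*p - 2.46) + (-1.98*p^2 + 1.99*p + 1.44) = -4.56*p^2 + 8.67*p - 1.02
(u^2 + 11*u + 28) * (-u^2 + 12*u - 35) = -u^4 + u^3 + 69*u^2 - 49*u - 980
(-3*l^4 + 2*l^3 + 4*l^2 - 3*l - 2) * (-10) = 30*l^4 - 20*l^3 - 40*l^2 + 30*l + 20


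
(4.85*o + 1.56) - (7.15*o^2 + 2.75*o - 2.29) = -7.15*o^2 + 2.1*o + 3.85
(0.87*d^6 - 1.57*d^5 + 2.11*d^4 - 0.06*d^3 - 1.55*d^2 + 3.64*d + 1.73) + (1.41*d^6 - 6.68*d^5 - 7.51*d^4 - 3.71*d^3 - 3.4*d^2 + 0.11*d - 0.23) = 2.28*d^6 - 8.25*d^5 - 5.4*d^4 - 3.77*d^3 - 4.95*d^2 + 3.75*d + 1.5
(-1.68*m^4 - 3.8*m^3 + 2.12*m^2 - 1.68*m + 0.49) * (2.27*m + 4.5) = -3.8136*m^5 - 16.186*m^4 - 12.2876*m^3 + 5.7264*m^2 - 6.4477*m + 2.205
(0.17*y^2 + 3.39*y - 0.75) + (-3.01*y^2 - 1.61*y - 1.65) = -2.84*y^2 + 1.78*y - 2.4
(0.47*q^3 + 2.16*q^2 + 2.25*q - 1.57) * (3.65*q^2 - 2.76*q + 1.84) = 1.7155*q^5 + 6.5868*q^4 + 3.1157*q^3 - 7.9661*q^2 + 8.4732*q - 2.8888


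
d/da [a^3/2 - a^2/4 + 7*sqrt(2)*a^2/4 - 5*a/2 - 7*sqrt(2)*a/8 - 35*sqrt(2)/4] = 3*a^2/2 - a/2 + 7*sqrt(2)*a/2 - 5/2 - 7*sqrt(2)/8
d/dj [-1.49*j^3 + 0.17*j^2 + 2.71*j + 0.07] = -4.47*j^2 + 0.34*j + 2.71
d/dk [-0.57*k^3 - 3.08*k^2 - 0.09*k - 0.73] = -1.71*k^2 - 6.16*k - 0.09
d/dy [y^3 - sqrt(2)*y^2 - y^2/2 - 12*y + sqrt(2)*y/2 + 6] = 3*y^2 - 2*sqrt(2)*y - y - 12 + sqrt(2)/2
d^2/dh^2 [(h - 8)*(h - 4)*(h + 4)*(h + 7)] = 12*h^2 - 6*h - 144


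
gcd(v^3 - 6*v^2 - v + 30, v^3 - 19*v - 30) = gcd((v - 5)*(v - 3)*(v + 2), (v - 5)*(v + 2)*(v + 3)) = v^2 - 3*v - 10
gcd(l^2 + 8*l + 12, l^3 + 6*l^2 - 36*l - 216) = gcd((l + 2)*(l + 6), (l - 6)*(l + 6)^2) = l + 6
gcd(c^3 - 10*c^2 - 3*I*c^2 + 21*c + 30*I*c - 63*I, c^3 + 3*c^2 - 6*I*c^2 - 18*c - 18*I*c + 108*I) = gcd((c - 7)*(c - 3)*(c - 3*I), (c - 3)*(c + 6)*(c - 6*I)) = c - 3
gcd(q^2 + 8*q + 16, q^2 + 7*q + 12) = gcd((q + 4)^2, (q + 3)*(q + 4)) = q + 4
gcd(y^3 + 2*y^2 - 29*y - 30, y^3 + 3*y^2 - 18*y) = y + 6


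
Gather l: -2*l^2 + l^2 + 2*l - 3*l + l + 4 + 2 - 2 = 4 - l^2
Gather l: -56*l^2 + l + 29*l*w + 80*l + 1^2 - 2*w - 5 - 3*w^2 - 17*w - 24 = -56*l^2 + l*(29*w + 81) - 3*w^2 - 19*w - 28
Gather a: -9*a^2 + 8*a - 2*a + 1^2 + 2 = -9*a^2 + 6*a + 3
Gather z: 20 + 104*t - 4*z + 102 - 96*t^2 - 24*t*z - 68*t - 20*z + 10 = -96*t^2 + 36*t + z*(-24*t - 24) + 132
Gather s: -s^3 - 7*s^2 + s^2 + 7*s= -s^3 - 6*s^2 + 7*s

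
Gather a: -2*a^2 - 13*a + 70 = -2*a^2 - 13*a + 70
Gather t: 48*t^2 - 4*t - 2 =48*t^2 - 4*t - 2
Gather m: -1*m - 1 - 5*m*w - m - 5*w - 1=m*(-5*w - 2) - 5*w - 2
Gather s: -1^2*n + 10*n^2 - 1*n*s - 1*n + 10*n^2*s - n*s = 10*n^2 - 2*n + s*(10*n^2 - 2*n)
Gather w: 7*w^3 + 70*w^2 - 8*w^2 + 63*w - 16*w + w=7*w^3 + 62*w^2 + 48*w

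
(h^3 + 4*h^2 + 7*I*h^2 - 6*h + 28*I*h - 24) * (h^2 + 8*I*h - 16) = h^5 + 4*h^4 + 15*I*h^4 - 78*h^3 + 60*I*h^3 - 312*h^2 - 160*I*h^2 + 96*h - 640*I*h + 384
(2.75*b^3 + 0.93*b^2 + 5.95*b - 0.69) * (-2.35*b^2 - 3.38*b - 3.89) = -6.4625*b^5 - 11.4805*b^4 - 27.8234*b^3 - 22.1072*b^2 - 20.8133*b + 2.6841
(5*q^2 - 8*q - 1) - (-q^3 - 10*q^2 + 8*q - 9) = q^3 + 15*q^2 - 16*q + 8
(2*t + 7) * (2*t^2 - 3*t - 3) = 4*t^3 + 8*t^2 - 27*t - 21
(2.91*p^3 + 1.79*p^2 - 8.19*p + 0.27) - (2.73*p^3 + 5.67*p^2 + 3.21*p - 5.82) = 0.18*p^3 - 3.88*p^2 - 11.4*p + 6.09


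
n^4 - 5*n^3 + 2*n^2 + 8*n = n*(n - 4)*(n - 2)*(n + 1)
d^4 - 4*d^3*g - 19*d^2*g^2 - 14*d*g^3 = d*(d - 7*g)*(d + g)*(d + 2*g)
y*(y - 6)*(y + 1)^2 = y^4 - 4*y^3 - 11*y^2 - 6*y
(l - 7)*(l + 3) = l^2 - 4*l - 21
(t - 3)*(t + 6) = t^2 + 3*t - 18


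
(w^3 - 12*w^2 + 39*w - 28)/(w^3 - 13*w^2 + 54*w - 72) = (w^2 - 8*w + 7)/(w^2 - 9*w + 18)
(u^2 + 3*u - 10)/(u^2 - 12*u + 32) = (u^2 + 3*u - 10)/(u^2 - 12*u + 32)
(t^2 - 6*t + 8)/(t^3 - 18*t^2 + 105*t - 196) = (t - 2)/(t^2 - 14*t + 49)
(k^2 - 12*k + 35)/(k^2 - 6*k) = (k^2 - 12*k + 35)/(k*(k - 6))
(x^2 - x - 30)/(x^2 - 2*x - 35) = (x - 6)/(x - 7)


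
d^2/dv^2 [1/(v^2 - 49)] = 2*(3*v^2 + 49)/(v^2 - 49)^3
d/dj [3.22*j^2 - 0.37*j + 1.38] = 6.44*j - 0.37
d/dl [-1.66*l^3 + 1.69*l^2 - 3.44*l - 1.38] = -4.98*l^2 + 3.38*l - 3.44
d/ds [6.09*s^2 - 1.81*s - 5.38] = 12.18*s - 1.81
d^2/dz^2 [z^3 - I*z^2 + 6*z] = 6*z - 2*I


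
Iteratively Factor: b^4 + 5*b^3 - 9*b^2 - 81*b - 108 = (b - 4)*(b^3 + 9*b^2 + 27*b + 27) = (b - 4)*(b + 3)*(b^2 + 6*b + 9) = (b - 4)*(b + 3)^2*(b + 3)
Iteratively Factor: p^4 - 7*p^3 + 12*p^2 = (p - 4)*(p^3 - 3*p^2) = (p - 4)*(p - 3)*(p^2) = p*(p - 4)*(p - 3)*(p)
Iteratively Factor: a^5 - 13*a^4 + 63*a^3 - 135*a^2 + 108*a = (a - 3)*(a^4 - 10*a^3 + 33*a^2 - 36*a) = (a - 3)^2*(a^3 - 7*a^2 + 12*a) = (a - 4)*(a - 3)^2*(a^2 - 3*a) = (a - 4)*(a - 3)^3*(a)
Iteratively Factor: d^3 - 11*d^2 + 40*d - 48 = (d - 4)*(d^2 - 7*d + 12) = (d - 4)^2*(d - 3)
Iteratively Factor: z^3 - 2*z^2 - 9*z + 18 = (z - 2)*(z^2 - 9) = (z - 2)*(z + 3)*(z - 3)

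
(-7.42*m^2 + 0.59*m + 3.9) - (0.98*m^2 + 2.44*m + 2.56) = -8.4*m^2 - 1.85*m + 1.34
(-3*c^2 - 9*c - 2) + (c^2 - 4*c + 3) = -2*c^2 - 13*c + 1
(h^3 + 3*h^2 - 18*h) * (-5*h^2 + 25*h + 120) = -5*h^5 + 10*h^4 + 285*h^3 - 90*h^2 - 2160*h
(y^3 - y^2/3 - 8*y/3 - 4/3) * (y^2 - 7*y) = y^5 - 22*y^4/3 - y^3/3 + 52*y^2/3 + 28*y/3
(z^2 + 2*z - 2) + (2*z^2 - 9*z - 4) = 3*z^2 - 7*z - 6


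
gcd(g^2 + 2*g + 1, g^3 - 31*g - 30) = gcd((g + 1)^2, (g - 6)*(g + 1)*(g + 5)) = g + 1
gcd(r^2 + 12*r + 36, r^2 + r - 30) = r + 6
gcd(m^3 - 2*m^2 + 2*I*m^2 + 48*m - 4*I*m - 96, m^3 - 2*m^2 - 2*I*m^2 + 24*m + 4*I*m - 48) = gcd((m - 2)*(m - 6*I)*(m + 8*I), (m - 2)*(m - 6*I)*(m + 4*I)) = m^2 + m*(-2 - 6*I) + 12*I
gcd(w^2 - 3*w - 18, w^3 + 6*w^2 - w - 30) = w + 3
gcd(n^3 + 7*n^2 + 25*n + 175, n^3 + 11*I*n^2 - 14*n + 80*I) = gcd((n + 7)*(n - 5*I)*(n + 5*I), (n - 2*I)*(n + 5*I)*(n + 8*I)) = n + 5*I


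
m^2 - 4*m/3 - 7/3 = (m - 7/3)*(m + 1)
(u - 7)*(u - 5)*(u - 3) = u^3 - 15*u^2 + 71*u - 105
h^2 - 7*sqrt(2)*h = h*(h - 7*sqrt(2))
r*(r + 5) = r^2 + 5*r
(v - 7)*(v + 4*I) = v^2 - 7*v + 4*I*v - 28*I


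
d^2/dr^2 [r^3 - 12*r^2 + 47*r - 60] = 6*r - 24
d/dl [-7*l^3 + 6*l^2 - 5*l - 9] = -21*l^2 + 12*l - 5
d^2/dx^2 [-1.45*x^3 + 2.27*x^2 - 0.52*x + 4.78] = 4.54 - 8.7*x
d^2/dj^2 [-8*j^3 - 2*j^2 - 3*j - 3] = -48*j - 4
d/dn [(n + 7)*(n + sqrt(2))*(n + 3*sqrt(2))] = 3*n^2 + 8*sqrt(2)*n + 14*n + 6 + 28*sqrt(2)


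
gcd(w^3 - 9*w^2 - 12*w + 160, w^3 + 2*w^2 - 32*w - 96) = w + 4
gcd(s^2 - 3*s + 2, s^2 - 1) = s - 1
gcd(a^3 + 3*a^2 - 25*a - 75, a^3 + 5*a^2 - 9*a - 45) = a^2 + 8*a + 15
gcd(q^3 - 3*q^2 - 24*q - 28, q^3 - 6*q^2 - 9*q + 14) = q^2 - 5*q - 14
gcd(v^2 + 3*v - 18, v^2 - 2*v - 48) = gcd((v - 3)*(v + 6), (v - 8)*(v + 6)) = v + 6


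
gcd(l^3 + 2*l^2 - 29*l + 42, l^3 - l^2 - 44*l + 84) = l^2 + 5*l - 14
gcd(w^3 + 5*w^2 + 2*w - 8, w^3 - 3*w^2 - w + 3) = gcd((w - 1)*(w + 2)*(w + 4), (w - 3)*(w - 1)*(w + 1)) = w - 1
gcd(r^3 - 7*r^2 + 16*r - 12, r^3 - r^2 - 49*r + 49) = 1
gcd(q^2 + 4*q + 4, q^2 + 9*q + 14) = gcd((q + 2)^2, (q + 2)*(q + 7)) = q + 2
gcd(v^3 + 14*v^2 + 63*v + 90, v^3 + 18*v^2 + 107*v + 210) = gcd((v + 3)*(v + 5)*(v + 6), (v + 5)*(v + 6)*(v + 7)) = v^2 + 11*v + 30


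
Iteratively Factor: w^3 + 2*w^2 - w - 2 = (w + 2)*(w^2 - 1) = (w - 1)*(w + 2)*(w + 1)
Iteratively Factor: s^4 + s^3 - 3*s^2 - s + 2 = (s - 1)*(s^3 + 2*s^2 - s - 2) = (s - 1)^2*(s^2 + 3*s + 2) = (s - 1)^2*(s + 1)*(s + 2)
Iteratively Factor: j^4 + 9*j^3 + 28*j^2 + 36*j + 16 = (j + 2)*(j^3 + 7*j^2 + 14*j + 8) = (j + 2)*(j + 4)*(j^2 + 3*j + 2) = (j + 1)*(j + 2)*(j + 4)*(j + 2)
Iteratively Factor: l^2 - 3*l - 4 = (l + 1)*(l - 4)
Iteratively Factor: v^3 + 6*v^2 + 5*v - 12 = (v - 1)*(v^2 + 7*v + 12) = (v - 1)*(v + 4)*(v + 3)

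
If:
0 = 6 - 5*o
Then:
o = 6/5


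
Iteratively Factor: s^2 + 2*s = (s + 2)*(s)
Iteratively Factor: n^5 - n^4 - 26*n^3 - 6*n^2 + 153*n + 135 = (n - 3)*(n^4 + 2*n^3 - 20*n^2 - 66*n - 45) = (n - 3)*(n + 3)*(n^3 - n^2 - 17*n - 15) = (n - 3)*(n + 3)^2*(n^2 - 4*n - 5) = (n - 5)*(n - 3)*(n + 3)^2*(n + 1)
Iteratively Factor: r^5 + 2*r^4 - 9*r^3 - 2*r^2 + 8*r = (r + 1)*(r^4 + r^3 - 10*r^2 + 8*r) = (r - 1)*(r + 1)*(r^3 + 2*r^2 - 8*r) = r*(r - 1)*(r + 1)*(r^2 + 2*r - 8) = r*(r - 2)*(r - 1)*(r + 1)*(r + 4)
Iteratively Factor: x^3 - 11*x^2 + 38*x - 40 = (x - 2)*(x^2 - 9*x + 20) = (x - 4)*(x - 2)*(x - 5)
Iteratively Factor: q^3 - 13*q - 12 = (q + 3)*(q^2 - 3*q - 4) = (q + 1)*(q + 3)*(q - 4)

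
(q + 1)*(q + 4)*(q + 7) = q^3 + 12*q^2 + 39*q + 28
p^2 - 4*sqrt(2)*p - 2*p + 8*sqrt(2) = (p - 2)*(p - 4*sqrt(2))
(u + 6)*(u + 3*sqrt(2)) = u^2 + 3*sqrt(2)*u + 6*u + 18*sqrt(2)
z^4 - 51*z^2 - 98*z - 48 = (z - 8)*(z + 1)^2*(z + 6)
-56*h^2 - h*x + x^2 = (-8*h + x)*(7*h + x)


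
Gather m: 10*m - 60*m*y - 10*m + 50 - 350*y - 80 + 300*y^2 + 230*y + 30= -60*m*y + 300*y^2 - 120*y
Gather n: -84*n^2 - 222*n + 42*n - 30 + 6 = -84*n^2 - 180*n - 24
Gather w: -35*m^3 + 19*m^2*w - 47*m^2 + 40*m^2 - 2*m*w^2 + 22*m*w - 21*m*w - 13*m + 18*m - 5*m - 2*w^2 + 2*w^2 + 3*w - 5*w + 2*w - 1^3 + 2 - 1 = -35*m^3 - 7*m^2 - 2*m*w^2 + w*(19*m^2 + m)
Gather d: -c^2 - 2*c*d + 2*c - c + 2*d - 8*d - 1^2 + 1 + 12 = -c^2 + c + d*(-2*c - 6) + 12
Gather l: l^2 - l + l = l^2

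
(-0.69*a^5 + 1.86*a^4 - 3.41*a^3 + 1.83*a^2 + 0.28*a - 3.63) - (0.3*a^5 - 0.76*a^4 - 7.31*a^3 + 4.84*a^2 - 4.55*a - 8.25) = -0.99*a^5 + 2.62*a^4 + 3.9*a^3 - 3.01*a^2 + 4.83*a + 4.62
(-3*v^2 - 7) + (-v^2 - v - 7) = -4*v^2 - v - 14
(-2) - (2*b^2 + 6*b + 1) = -2*b^2 - 6*b - 3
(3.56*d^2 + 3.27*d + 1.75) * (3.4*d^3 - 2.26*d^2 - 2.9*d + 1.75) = 12.104*d^5 + 3.0724*d^4 - 11.7642*d^3 - 7.208*d^2 + 0.6475*d + 3.0625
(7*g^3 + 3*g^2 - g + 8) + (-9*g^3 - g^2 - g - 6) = -2*g^3 + 2*g^2 - 2*g + 2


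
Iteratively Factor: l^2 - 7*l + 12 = (l - 4)*(l - 3)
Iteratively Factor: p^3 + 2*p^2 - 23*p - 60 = (p + 3)*(p^2 - p - 20) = (p - 5)*(p + 3)*(p + 4)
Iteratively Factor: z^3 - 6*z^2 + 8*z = (z - 4)*(z^2 - 2*z) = z*(z - 4)*(z - 2)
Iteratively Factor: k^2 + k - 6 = (k - 2)*(k + 3)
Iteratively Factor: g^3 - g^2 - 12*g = (g + 3)*(g^2 - 4*g) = (g - 4)*(g + 3)*(g)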